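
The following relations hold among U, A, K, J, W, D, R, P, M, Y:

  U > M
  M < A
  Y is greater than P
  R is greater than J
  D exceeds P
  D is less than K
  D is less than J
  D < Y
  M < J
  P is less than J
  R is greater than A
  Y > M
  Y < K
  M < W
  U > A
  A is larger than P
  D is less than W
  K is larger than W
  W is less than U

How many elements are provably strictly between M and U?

2

The relations place M below U. An element lies strictly between them when it is forced above M and also forced below U.
Above M: {Y, W, J, A, K, R}. Below U: {P, D, W, A}.
Intersection: {W, A} — 2.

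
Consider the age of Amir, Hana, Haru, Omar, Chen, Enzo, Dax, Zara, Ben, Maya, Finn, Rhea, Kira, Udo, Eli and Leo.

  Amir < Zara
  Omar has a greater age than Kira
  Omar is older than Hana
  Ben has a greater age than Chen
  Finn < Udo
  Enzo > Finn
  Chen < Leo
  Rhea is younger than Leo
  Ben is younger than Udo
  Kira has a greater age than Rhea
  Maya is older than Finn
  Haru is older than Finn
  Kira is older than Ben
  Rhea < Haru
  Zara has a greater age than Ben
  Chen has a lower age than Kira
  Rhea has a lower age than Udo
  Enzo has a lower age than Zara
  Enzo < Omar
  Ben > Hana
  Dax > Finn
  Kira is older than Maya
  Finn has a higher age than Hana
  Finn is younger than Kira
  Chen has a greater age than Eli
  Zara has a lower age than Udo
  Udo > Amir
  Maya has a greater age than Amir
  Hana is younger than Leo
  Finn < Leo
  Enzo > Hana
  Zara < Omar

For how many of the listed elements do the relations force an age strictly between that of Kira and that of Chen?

1

Chaining upward from Chen reaches: Ben, Zara, Leo, Omar, Udo.
Chaining downward from Kira reaches: Eli, Amir, Hana, Finn, Ben, Rhea, Maya.
Strictly between Chen and Kira are those in both lists: Ben — 1 element.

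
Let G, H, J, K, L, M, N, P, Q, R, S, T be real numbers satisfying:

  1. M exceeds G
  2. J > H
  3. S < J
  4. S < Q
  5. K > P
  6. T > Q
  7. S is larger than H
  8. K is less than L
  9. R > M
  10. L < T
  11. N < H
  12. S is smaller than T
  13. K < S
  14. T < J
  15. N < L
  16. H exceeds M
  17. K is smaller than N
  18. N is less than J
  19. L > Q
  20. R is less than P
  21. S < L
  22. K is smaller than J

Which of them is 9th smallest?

Piecing the relations together gives one ordering: G < M < R < P < K < N < H < S < Q < L < T < J.
Counting 9 from the smallest end gives Q.

Q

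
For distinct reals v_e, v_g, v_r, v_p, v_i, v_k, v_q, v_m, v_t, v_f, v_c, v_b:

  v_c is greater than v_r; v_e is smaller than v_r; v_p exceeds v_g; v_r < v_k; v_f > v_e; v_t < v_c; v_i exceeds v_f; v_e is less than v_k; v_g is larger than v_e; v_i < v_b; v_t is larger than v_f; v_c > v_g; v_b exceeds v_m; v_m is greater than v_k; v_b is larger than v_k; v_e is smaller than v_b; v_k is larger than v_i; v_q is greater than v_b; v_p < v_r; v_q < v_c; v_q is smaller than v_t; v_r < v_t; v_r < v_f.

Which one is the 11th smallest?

v_t

The consecutive relations fix a unique order: v_e < v_g < v_p < v_r < v_f < v_i < v_k < v_m < v_b < v_q < v_t < v_c.
Counting 11 from the smallest end gives v_t.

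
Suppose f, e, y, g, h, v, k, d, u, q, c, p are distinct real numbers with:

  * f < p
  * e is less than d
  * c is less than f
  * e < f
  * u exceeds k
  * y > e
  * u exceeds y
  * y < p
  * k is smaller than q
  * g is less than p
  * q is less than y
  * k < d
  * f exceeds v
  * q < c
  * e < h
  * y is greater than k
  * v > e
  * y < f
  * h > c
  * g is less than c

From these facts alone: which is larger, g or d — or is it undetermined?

Following every chain through g: above g we get c, f, h, p.
d is not reached, and no chain runs the other way from d to g.
So the given relations leave the order of g and d undetermined.

undetermined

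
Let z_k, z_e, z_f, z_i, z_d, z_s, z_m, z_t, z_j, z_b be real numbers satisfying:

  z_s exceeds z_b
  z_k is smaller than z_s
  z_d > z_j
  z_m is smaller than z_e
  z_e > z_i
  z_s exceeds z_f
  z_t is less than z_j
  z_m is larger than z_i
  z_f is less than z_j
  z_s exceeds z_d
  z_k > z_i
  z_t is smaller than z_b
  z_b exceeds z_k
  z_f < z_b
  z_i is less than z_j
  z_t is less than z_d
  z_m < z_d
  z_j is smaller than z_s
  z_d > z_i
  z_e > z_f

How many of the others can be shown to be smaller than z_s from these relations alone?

8

The elements the relations force below z_s are z_i, z_t, z_k, z_f, z_m, z_b, z_j, z_d — no chain reaches any other.
That is 8.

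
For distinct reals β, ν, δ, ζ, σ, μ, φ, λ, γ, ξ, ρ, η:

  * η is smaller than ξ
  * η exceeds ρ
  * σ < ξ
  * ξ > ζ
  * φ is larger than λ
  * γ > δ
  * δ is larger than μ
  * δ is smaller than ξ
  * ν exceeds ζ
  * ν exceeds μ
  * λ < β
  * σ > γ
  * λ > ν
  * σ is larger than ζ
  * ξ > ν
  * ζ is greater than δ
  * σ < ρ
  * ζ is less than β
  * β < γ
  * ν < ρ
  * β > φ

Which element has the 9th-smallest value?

σ

Piecing the relations together gives one ordering: μ < δ < ζ < ν < λ < φ < β < γ < σ < ρ < η < ξ.
The 9th smallest is σ.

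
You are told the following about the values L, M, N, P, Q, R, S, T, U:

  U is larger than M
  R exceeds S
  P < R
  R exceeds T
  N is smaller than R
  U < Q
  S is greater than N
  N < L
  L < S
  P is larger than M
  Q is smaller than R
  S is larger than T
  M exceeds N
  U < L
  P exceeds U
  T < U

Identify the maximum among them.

Chaining downward from R: directly below it, N, T, S, P, Q; then M, U, L.
That covers every other element, and nothing is given above R, so R is the maximum.

R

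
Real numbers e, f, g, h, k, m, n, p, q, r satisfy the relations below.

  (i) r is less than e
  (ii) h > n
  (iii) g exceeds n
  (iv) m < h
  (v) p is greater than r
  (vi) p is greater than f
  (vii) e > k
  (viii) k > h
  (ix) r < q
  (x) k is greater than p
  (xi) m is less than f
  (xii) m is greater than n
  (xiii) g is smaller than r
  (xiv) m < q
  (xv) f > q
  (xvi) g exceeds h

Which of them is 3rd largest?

Piecing the relations together gives one ordering: n < m < h < g < r < q < f < p < k < e.
Counting 3 from the largest end gives p.

p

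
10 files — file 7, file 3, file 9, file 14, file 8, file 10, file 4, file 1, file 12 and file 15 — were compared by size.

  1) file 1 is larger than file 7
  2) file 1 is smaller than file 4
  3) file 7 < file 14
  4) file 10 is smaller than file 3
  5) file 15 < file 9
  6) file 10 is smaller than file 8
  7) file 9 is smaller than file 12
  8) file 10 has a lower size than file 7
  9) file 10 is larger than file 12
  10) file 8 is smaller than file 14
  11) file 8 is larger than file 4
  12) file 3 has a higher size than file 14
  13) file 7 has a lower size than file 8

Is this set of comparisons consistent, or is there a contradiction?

Every relation is compatible with file 15 < file 9 < file 12 < file 10 < file 7 < file 1 < file 4 < file 8 < file 14 < file 3; the set is consistent.

consistent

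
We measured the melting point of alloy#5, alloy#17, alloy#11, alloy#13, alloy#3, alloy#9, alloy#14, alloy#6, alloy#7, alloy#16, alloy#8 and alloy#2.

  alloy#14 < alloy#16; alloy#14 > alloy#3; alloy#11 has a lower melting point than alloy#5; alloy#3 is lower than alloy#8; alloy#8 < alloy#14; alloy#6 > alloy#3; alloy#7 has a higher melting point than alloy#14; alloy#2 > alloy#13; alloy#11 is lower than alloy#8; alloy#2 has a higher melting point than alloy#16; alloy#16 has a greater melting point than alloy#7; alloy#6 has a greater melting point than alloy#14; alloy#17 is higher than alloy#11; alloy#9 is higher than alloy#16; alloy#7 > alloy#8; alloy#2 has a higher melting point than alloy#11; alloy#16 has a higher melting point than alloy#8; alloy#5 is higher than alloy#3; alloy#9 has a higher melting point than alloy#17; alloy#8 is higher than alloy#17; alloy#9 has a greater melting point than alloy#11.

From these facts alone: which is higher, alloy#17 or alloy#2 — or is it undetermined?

alloy#17 < alloy#8 and alloy#8 < alloy#14 give alloy#17 < alloy#14.
Then alloy#14 < alloy#16 extends the chain to alloy#16.
With alloy#16 < alloy#2: alloy#17 < alloy#8 < alloy#14 < alloy#16 < alloy#2.
So alloy#2 is higher.

alloy#2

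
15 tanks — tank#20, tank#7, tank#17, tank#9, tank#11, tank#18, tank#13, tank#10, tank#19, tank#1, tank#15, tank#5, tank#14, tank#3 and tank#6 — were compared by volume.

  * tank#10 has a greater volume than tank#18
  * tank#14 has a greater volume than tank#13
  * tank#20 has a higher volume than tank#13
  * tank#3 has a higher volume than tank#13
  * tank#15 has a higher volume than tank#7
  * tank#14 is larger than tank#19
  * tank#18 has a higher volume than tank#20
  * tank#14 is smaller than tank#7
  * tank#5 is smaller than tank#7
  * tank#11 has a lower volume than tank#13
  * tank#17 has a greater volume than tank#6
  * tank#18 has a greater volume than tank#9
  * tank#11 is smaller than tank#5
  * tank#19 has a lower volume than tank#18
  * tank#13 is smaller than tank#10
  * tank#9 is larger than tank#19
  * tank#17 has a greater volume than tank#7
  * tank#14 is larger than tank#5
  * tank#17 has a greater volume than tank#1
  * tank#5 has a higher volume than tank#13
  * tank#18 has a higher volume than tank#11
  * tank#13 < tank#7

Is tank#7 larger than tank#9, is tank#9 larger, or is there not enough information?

undetermined

Following every chain through tank#7: above tank#7 we get tank#15, tank#17; below tank#7 we get tank#11, tank#13, tank#19, tank#5, tank#14.
tank#9 is not reached, and no chain runs the other way from tank#9 to tank#7.
So the given relations leave the order of tank#7 and tank#9 undetermined.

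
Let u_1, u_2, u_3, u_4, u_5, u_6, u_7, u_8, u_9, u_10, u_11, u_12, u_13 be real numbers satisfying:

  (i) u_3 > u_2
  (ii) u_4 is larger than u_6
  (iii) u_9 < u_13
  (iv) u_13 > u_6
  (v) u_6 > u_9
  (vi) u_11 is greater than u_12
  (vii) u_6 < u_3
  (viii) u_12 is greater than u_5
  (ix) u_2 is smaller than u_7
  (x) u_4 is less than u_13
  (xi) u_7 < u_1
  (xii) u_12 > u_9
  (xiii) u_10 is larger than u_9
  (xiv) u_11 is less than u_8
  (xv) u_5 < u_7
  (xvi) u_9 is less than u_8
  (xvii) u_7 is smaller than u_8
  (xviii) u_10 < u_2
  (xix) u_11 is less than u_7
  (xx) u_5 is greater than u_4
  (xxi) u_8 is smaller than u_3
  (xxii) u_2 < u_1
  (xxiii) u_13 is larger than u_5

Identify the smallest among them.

u_6 is not least since u_9 < u_6; u_4 is not least since u_6 < u_4; u_5 is not least since u_4 < u_5; u_12 is not least since u_5 < u_12; u_10 is not least since u_9 < u_10; u_13 is not least since u_6 < u_13; u_2 is not least since u_10 < u_2; u_11 is not least since u_12 < u_11; u_7 is not least since u_11 < u_7; u_8 is not least since u_7 < u_8; u_1 is not least since u_7 < u_1; u_3 is not least since u_8 < u_3.
Only u_9 has nothing below it, so u_9 is the smallest.

u_9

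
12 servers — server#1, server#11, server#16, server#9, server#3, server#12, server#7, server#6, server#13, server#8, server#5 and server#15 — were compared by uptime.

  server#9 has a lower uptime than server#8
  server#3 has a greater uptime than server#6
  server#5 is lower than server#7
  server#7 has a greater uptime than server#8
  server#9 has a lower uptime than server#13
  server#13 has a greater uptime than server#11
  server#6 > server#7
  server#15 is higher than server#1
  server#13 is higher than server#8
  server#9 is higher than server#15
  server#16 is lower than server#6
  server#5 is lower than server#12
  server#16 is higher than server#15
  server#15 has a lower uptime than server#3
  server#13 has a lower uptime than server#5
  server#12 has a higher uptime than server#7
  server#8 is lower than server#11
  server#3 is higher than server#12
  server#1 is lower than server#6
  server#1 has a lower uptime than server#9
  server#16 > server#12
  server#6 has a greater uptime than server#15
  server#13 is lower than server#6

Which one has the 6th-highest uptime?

server#5

Piecing the relations together gives one ordering: server#1 < server#15 < server#9 < server#8 < server#11 < server#13 < server#5 < server#7 < server#12 < server#16 < server#6 < server#3.
The 6th largest is server#5.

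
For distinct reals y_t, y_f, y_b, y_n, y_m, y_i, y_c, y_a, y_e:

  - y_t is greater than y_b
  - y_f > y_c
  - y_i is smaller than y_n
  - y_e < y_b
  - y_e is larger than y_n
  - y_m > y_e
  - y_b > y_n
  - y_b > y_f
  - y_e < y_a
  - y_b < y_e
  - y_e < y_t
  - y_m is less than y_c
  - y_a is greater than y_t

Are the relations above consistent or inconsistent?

We have y_b < y_e stated directly, yet also y_e < y_m < y_c < y_f < y_b by chaining the others — so y_e < y_b. Contradiction.

inconsistent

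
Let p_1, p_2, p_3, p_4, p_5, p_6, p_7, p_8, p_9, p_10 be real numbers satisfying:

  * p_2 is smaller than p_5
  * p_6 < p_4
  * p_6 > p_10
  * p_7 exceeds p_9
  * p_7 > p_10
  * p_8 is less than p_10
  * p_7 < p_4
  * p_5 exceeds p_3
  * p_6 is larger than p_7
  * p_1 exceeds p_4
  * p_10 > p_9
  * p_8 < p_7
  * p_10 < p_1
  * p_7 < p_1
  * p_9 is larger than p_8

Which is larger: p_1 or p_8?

p_1

p_8 < p_9 and p_9 < p_10 give p_8 < p_10.
With p_10 < p_6: p_8 < p_9 < p_10 < p_6.
With p_6 < p_4: p_8 < p_9 < p_10 < p_6 < p_4.
Then p_4 < p_1 extends the chain to p_1.
So p_8 < p_1; p_1 is the larger of the two.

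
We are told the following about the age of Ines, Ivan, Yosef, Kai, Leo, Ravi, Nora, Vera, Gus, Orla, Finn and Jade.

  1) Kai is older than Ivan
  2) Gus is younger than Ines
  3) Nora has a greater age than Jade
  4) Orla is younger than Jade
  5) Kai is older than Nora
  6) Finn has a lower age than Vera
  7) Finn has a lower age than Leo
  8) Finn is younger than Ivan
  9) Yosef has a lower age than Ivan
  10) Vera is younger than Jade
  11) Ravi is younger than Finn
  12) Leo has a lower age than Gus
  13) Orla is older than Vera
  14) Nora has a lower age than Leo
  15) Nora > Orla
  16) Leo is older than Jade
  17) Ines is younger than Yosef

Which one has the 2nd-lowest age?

Piecing the relations together gives one ordering: Ravi < Finn < Vera < Orla < Jade < Nora < Leo < Gus < Ines < Yosef < Ivan < Kai.
Counting 2 from the smallest end gives Finn.

Finn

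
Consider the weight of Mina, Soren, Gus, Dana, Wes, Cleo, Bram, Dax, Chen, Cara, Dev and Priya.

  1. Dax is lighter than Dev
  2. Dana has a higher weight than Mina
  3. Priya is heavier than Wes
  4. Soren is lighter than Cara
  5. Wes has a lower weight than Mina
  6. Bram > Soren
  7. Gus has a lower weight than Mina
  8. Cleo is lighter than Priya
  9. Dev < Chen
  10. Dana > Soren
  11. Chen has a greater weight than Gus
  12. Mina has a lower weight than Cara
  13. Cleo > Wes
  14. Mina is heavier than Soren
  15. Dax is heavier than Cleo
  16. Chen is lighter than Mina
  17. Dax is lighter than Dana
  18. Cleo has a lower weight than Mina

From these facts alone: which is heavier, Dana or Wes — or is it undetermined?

Wes < Cleo and Cleo < Dax give Wes < Dax.
Then Dax < Dev extends the chain to Dev.
Then Dev < Chen extends the chain to Chen.
With Chen < Mina: Wes < Cleo < Dax < Dev < Chen < Mina.
Then Mina < Dana extends the chain to Dana.
So Dana is heavier.

Dana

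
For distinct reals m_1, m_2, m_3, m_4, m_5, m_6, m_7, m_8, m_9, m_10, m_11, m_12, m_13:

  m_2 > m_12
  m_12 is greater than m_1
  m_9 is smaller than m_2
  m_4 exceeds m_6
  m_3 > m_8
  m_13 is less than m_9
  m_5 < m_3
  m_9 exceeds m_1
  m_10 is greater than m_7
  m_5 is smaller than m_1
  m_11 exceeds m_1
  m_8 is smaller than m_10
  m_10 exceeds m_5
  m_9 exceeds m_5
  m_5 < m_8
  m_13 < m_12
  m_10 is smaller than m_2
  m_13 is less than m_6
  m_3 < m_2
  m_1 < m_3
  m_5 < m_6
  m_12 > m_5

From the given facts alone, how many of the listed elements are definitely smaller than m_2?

From m_2 the given relations immediately reach m_9, m_12, m_10, m_3.
From those, m_13, m_5, m_1, m_7, m_8 — 9 in total.
No other element is forced below m_2 by the given relations, so the count is 9.

9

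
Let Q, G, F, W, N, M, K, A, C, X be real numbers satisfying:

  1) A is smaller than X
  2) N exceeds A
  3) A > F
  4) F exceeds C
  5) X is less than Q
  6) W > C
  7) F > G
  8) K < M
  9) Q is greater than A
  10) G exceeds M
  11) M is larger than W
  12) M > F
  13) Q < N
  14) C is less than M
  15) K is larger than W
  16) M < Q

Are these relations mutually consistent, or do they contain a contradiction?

We have F < M stated directly, yet also M < G < F by chaining the others — so M < F. Contradiction.

inconsistent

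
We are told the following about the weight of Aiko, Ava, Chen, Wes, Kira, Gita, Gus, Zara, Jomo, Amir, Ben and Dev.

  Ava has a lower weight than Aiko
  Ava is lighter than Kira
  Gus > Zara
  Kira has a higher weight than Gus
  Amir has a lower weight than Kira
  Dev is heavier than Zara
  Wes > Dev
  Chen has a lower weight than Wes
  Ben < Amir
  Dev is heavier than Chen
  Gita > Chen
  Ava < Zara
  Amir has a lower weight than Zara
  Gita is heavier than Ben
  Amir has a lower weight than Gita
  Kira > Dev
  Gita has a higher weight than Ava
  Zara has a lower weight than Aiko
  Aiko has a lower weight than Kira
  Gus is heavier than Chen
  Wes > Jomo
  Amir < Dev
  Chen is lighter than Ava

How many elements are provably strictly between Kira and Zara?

3

The relations place Zara below Kira. An element lies strictly between them when it is forced above Zara and also forced below Kira.
Above Zara: {Dev, Gus, Aiko, Wes}. Below Kira: {Chen, Ben, Ava, Amir, Dev, Gus, Aiko}.
Intersection: {Dev, Gus, Aiko} — 3.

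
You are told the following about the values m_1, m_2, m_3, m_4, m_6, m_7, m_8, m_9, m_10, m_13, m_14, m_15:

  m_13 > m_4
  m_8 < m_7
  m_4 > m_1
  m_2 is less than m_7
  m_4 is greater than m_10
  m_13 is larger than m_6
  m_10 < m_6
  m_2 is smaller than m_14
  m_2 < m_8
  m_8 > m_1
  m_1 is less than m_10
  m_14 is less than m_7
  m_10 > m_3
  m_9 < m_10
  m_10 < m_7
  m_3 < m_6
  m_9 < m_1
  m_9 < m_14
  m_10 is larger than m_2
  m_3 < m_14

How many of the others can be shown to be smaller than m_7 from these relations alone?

From m_7 the given relations immediately reach m_2, m_10, m_8, m_14.
From those, m_3, m_9, m_1 — 7 in total.
No other element is forced below m_7 by the given relations, so the count is 7.

7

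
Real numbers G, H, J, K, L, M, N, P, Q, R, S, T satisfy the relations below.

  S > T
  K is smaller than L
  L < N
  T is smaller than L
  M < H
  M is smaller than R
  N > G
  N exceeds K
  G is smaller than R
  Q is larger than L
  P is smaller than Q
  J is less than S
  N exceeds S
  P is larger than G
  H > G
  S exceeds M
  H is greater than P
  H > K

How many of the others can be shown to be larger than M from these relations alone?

The elements the relations force above M are S, N, R, H — no chain reaches any other.
That is 4.

4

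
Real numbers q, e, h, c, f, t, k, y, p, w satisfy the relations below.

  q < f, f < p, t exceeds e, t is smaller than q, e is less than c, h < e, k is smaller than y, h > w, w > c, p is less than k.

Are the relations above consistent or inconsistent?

inconsistent

Chaining the given relations yields c < w < h < e, so c < e. But one relation states e < c. These cannot both hold.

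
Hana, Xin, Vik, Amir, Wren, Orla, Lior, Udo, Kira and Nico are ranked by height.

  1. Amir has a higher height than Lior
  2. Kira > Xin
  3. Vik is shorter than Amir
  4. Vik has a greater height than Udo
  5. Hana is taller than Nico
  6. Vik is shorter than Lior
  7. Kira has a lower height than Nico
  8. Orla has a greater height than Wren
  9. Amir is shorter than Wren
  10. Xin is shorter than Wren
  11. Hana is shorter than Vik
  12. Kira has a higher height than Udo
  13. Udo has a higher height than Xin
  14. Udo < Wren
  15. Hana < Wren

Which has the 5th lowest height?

Hana

Piecing the relations together gives one ordering: Xin < Udo < Kira < Nico < Hana < Vik < Lior < Amir < Wren < Orla.
The 5th smallest is Hana.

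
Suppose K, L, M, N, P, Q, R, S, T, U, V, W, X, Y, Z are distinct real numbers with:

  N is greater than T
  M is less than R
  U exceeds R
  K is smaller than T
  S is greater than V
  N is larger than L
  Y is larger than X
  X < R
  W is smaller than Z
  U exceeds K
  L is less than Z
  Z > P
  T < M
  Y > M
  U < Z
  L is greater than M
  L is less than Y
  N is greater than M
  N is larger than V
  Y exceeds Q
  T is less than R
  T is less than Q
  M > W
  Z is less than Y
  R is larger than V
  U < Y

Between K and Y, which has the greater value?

K < T and T < M give K < M.
With M < R: K < T < M < R.
With R < U: K < T < M < R < U.
With U < Z: K < T < M < R < U < Z.
Then Z < Y extends the chain to Y.
So K < Y; Y is the larger of the two.

Y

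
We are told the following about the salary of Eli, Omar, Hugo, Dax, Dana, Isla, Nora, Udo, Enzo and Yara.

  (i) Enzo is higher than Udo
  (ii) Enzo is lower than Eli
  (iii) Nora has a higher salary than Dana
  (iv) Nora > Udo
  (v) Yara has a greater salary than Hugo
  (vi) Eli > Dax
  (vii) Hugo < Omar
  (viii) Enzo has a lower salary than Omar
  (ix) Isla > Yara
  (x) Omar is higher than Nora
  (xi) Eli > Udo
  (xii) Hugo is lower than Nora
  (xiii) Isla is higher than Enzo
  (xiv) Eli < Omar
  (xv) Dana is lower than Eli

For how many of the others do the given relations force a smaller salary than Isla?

4

Directly below Isla: Enzo, Yara.
One step further: Udo, Hugo (4 so far).
Nothing else is reachable below Isla; 4 in all.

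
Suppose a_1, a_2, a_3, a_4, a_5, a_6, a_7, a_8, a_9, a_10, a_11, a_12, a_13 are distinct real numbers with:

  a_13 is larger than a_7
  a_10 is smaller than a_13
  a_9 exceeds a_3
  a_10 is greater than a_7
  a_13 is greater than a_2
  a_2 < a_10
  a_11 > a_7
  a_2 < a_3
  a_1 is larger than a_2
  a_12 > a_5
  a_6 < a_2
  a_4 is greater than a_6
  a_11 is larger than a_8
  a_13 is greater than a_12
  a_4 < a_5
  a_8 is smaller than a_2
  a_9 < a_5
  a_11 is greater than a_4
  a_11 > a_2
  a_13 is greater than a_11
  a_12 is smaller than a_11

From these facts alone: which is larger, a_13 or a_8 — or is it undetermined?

a_8 < a_2 and a_2 < a_3 give a_8 < a_3.
With a_3 < a_9: a_8 < a_2 < a_3 < a_9.
Then a_9 < a_5 extends the chain to a_5.
Then a_5 < a_12 extends the chain to a_12.
Then a_12 < a_11 extends the chain to a_11.
Then a_11 < a_13 extends the chain to a_13.
So a_13 is larger.

a_13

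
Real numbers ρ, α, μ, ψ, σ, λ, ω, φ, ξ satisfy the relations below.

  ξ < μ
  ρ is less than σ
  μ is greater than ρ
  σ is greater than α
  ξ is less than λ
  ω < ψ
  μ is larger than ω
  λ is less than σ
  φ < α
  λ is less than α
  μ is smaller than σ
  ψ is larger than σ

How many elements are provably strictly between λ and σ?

1

Chaining upward from λ reaches: α, ψ.
Chaining downward from σ reaches: ξ, ω, ρ, μ, φ, α.
Strictly between λ and σ are those in both lists: α — 1 element.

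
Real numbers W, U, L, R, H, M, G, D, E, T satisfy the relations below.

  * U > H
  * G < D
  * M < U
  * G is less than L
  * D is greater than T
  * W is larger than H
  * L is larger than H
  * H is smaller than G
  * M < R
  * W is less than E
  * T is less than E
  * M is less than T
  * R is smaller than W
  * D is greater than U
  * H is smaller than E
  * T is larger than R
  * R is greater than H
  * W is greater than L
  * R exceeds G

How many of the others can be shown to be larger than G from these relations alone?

From G the given relations immediately reach R, L, D.
From those, T, W — 5 in total.
From those, E — 6 in total.
Nothing else is reachable above G; 6 in all.

6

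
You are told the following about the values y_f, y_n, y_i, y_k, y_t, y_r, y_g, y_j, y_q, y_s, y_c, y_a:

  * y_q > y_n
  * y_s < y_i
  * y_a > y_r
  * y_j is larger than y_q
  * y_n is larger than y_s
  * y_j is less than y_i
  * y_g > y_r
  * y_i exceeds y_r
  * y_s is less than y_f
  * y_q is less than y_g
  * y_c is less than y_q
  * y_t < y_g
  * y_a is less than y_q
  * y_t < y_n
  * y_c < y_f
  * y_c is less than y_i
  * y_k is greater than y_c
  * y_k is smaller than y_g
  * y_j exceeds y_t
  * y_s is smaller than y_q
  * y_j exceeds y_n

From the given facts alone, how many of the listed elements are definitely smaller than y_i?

8

The elements the relations force below y_i are y_t, y_s, y_n, y_c, y_r, y_a, y_q, y_j — no chain reaches any other.
That is 8.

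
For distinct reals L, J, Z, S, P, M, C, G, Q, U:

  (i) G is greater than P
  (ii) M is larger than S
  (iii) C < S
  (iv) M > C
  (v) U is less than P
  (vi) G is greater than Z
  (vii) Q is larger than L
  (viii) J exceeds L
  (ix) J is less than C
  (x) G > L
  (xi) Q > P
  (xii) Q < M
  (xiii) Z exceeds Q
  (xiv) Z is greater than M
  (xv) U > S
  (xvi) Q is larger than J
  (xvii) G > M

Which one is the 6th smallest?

P

Chaining the given pairs: L < J < C < S < U < P < Q < M < Z < G.
The 6th smallest is P.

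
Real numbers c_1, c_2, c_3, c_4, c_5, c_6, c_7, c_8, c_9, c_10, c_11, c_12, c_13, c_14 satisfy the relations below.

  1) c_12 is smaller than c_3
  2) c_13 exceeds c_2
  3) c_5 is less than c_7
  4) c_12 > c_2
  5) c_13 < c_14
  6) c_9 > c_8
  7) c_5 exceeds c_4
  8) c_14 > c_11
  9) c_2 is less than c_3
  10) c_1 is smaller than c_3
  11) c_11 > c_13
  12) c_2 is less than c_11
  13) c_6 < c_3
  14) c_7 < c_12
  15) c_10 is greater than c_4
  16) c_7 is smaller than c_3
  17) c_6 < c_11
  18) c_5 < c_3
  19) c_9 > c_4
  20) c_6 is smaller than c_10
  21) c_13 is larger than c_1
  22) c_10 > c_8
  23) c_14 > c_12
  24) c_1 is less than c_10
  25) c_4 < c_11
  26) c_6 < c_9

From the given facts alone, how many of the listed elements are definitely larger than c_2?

5

Directly above c_2: c_13, c_11, c_12, c_3.
One step further: c_14 (5 so far).
Nothing else is reachable above c_2; 5 in all.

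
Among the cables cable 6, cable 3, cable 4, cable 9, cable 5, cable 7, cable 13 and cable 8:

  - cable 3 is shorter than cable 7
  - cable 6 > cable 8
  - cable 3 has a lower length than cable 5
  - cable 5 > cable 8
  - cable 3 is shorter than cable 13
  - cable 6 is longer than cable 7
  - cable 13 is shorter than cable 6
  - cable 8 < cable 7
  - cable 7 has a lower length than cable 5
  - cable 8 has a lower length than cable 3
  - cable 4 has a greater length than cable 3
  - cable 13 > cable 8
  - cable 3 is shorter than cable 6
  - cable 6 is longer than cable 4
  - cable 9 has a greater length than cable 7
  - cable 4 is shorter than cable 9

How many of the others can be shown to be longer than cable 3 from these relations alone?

The elements the relations force above cable 3 are cable 13, cable 4, cable 7, cable 6, cable 9, cable 5 — no chain reaches any other.
That is 6.

6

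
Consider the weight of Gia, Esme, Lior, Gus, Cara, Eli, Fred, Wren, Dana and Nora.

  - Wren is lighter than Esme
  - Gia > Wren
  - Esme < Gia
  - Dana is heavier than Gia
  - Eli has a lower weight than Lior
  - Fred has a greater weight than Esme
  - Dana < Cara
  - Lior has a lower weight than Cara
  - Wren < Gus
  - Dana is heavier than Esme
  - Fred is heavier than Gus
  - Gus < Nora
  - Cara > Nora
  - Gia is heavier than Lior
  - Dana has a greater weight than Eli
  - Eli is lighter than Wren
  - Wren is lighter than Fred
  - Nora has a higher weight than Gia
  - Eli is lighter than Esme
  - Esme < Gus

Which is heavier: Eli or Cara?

Chaining the given relations: Eli < Wren < Esme < Gus < Nora < Cara.
So Eli < Cara; Cara is the heavier of the two.

Cara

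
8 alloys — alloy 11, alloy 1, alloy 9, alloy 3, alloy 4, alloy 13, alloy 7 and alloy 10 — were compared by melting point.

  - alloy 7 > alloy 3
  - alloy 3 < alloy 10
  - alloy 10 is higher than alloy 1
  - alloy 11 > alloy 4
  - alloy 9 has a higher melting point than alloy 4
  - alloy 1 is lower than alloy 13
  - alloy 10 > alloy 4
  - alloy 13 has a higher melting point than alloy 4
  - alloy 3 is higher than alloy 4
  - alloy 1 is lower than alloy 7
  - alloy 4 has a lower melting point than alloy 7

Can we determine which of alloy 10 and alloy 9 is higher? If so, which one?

Following every chain through alloy 9: below alloy 9 we get alloy 4.
alloy 10 is not reached, and no chain runs the other way from alloy 10 to alloy 9.
So the given relations leave the order of alloy 9 and alloy 10 undetermined.

undetermined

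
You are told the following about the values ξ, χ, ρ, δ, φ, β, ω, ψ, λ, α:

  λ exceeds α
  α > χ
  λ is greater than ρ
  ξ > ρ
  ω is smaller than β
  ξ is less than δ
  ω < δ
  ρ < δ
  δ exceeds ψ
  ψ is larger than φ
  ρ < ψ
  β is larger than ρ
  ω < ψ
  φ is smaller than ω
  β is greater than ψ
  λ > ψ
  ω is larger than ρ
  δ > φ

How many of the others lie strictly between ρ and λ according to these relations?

The relations place ρ below λ. An element lies strictly between them when it is forced above ρ and also forced below λ.
Above ρ: {ω, ξ, ψ, δ, β}. Below λ: {φ, ω, ψ, χ, α}.
Intersection: {ω, ψ} — 2.

2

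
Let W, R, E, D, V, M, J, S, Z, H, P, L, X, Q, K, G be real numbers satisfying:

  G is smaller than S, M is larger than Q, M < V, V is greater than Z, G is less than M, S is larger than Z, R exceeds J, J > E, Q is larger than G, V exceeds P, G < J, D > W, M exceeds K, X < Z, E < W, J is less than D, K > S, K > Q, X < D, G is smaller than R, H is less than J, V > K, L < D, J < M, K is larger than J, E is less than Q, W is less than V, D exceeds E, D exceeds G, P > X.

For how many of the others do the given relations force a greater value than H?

6

Directly above H: J.
One step further: R, K, D, M (5 so far).
One step further: V (6 so far).
No other element is forced above H by the given relations, so the count is 6.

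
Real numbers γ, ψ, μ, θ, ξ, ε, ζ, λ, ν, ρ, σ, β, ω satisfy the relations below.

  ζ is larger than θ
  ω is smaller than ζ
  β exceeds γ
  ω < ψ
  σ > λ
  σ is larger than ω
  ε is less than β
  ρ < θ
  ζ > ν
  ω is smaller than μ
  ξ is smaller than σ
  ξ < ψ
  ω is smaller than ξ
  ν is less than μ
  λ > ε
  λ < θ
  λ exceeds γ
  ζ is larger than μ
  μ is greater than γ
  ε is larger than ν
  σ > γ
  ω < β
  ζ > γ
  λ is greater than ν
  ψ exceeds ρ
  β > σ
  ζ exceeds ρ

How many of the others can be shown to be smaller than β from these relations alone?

The elements the relations force below β are ν, ε, ω, γ, ξ, λ, σ — no chain reaches any other.
That is 7.

7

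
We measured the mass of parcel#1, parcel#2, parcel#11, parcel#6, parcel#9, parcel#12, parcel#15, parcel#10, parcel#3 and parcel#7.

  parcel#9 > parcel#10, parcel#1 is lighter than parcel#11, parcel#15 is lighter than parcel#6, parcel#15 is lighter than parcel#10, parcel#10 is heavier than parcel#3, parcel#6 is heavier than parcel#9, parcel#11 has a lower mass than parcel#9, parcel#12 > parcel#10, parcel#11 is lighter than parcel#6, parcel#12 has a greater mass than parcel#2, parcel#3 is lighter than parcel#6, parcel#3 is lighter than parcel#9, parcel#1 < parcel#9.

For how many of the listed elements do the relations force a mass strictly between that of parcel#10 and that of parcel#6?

Chaining upward from parcel#10 reaches: parcel#12, parcel#9.
Chaining downward from parcel#6 reaches: parcel#1, parcel#3, parcel#15, parcel#11, parcel#9.
Strictly between parcel#10 and parcel#6 are those in both lists: parcel#9 — 1 element.

1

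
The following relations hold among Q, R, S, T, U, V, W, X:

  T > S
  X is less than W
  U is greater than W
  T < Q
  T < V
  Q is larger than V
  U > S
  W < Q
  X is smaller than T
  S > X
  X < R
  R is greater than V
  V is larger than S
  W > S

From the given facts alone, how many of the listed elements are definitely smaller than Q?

5

Directly below Q: T, W, V.
One step further: X, S (5 so far).
Nothing else is reachable below Q; 5 in all.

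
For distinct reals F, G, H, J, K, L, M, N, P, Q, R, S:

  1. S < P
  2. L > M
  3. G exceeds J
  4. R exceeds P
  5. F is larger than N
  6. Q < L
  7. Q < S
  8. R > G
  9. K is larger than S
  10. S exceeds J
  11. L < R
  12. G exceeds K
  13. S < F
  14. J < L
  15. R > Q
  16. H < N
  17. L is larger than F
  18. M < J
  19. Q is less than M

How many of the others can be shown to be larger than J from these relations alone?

The elements the relations force above J are S, F, K, G, L, P, R — no chain reaches any other.
That is 7.

7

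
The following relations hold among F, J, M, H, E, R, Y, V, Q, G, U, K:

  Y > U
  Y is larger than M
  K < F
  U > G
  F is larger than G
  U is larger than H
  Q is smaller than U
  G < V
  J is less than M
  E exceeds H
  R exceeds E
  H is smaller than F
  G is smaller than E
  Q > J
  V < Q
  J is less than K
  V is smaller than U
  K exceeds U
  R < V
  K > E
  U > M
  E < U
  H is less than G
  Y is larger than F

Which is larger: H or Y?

Y

H < G and G < E give H < E.
Then E < R extends the chain to R.
Then R < V extends the chain to V.
Then V < Q extends the chain to Q.
With Q < U: H < G < E < R < V < Q < U.
With U < K: H < G < E < R < V < Q < U < K.
Then K < F extends the chain to F.
Then F < Y extends the chain to Y.
So H < Y; Y is the larger of the two.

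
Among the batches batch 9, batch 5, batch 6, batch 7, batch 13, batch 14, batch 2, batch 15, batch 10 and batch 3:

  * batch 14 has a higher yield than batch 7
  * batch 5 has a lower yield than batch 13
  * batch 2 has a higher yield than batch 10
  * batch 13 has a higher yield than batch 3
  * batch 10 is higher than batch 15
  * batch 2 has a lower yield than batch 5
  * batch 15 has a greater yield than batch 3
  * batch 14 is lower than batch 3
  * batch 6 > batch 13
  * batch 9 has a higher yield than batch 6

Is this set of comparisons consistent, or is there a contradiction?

consistent

Every relation is compatible with batch 7 < batch 14 < batch 3 < batch 15 < batch 10 < batch 2 < batch 5 < batch 13 < batch 6 < batch 9; the set is consistent.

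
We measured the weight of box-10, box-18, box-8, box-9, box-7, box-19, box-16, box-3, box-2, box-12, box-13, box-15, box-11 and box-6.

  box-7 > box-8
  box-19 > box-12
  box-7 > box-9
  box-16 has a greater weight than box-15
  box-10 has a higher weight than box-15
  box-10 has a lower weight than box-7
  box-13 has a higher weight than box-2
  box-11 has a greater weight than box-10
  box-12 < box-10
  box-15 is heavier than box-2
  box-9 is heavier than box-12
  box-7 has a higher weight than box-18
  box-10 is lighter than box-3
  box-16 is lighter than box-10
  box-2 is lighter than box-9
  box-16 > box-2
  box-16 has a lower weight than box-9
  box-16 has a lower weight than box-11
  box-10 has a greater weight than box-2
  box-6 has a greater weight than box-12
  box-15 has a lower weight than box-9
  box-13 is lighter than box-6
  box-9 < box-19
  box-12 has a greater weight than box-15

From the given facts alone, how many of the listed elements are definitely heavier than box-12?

7

From box-12 the given relations immediately reach box-9, box-10, box-19, box-6.
From those, box-11, box-3, box-7 — 7 in total.
Nothing else is reachable above box-12; 7 in all.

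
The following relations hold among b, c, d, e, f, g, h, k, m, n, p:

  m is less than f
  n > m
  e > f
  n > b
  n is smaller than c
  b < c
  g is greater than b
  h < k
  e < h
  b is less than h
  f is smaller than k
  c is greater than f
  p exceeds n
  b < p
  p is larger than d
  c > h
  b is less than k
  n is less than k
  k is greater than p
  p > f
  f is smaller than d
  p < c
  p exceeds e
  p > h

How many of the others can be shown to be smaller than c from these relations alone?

Directly below c: f, b, h, n, p.
One step further: m, e, d (8 so far).
No other element is forced below c by the given relations, so the count is 8.

8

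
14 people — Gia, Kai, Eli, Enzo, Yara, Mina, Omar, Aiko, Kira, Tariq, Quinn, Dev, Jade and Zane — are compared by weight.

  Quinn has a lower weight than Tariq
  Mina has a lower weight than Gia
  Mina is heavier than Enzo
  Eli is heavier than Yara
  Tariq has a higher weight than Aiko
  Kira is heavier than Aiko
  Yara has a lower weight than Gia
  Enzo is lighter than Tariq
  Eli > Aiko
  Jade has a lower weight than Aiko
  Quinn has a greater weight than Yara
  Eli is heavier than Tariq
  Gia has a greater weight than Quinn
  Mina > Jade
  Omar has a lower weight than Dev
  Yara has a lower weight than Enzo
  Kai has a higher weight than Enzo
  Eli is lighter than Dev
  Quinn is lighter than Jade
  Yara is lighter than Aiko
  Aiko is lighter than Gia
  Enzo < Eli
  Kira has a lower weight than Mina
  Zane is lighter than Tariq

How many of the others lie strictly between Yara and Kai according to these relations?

1

The relations place Yara below Kai. An element lies strictly between them when it is forced above Yara and also forced below Kai.
Above Yara: {Enzo, Quinn, Jade, Aiko, Kira, Tariq, Mina, Eli, Gia, Dev}. Below Kai: {Enzo}.
Intersection: {Enzo} — 1.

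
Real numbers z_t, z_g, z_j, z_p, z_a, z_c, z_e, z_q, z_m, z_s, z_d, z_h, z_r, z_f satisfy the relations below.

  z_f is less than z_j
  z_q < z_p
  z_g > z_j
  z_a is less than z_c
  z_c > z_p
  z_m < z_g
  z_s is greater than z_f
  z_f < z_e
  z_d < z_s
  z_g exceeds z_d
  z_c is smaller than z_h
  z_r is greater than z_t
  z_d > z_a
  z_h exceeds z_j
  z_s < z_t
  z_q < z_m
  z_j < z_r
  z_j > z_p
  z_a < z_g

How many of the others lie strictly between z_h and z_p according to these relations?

The relations place z_p below z_h. An element lies strictly between them when it is forced above z_p and also forced below z_h.
Above z_p: {z_c, z_j, z_r, z_g}. Below z_h: {z_a, z_q, z_f, z_c, z_j}.
Intersection: {z_c, z_j} — 2.

2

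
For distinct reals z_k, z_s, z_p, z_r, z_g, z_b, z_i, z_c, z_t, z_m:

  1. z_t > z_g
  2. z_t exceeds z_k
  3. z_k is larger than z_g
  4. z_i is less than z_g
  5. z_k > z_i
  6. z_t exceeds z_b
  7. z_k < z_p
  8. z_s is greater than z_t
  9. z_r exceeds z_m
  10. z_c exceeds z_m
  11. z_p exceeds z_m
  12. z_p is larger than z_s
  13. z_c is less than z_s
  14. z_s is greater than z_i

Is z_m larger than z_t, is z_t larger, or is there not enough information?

undetermined

Following every chain through z_m: above z_m we get z_c, z_r, z_s, z_p.
z_t is not reached, and no chain runs the other way from z_t to z_m.
So the given relations leave the order of z_m and z_t undetermined.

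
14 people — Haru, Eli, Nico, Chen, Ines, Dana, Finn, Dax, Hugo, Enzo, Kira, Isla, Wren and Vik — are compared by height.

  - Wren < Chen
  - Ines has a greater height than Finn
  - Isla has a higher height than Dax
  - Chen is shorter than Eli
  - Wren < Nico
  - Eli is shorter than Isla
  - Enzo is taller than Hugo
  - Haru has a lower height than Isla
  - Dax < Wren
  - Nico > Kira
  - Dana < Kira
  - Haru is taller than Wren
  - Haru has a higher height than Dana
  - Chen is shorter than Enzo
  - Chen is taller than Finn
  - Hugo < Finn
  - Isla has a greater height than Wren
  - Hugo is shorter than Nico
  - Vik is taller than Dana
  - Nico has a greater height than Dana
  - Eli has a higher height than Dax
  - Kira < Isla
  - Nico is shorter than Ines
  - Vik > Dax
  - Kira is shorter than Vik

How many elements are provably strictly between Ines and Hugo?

2

Chaining upward from Hugo reaches: Finn, Nico, Chen, Eli, Isla, Enzo.
Chaining downward from Ines reaches: Dax, Dana, Wren, Kira, Finn, Nico.
Strictly between Hugo and Ines are those in both lists: Finn, Nico — 2 elements.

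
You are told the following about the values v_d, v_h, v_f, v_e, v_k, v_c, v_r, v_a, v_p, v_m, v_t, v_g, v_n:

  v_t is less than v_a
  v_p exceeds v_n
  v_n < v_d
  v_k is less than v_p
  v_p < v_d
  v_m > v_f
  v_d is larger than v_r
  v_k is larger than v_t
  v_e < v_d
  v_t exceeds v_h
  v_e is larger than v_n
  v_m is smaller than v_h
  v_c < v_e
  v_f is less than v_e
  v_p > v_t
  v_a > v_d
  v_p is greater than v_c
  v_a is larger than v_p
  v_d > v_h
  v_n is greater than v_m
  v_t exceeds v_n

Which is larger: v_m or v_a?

v_a

Chaining the given relations: v_m < v_h < v_t < v_k < v_p < v_d < v_a.
So v_m < v_a; v_a is the larger of the two.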